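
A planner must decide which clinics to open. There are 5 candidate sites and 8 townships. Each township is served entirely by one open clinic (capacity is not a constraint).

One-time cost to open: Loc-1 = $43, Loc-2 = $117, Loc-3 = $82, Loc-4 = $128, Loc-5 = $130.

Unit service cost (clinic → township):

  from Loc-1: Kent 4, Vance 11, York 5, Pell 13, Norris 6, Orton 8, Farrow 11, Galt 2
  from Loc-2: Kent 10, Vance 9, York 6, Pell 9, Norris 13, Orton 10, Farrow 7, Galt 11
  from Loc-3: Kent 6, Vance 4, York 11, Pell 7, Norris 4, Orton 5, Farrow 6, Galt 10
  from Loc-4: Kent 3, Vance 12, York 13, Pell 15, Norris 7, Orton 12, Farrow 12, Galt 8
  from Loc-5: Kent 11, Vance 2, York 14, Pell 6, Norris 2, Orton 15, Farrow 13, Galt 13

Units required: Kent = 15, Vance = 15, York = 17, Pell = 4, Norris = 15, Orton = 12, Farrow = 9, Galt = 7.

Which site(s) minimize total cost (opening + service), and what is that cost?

Open Loc-1 and Loc-3; minimum total cost 546.

For any fixed open set, each township goes to its cheapest open site; total = fixed + service.
{Loc-1, Loc-3}: Kent→Loc-1 4·15=60, Vance→Loc-3 4·15=60, York→Loc-1 5·17=85, Pell→Loc-3 7·4=28, Norris→Loc-3 4·15=60, Orton→Loc-3 5·12=60, Farrow→Loc-3 6·9=54, Galt→Loc-1 2·7=14. Service 421; fixed 125; total 546.
{Loc-1, Loc-5}: service 438 + fixed 173 = 611
{Loc-1, Loc-3, Loc-5}: Kent→Loc-1 4·15=60, Vance→Loc-5 2·15=30, York→Loc-1 5·17=85, Pell→Loc-5 6·4=24, Norris→Loc-5 2·15=30, Orton→Loc-3 5·12=60, Farrow→Loc-3 6·9=54, Galt→Loc-1 2·7=14. Service 357; fixed 255; total 612.
{Loc-1, Loc-2, Loc-3, Loc-4, Loc-5}: service 342 + fixed 500 = 842
No other subset beats 546.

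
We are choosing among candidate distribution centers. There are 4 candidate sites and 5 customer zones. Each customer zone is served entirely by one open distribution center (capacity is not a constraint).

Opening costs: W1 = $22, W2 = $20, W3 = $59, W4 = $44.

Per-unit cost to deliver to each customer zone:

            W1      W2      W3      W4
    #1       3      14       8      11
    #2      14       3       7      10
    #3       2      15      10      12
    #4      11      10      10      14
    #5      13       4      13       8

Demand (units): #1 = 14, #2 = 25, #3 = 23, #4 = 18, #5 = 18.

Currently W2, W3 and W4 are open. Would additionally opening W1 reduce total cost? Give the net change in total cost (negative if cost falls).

Current service cost with {W2, W3, W4}: 669.
Adding W1: each customer zone re-picks its cheapest; new service cost 415, saving 254.
Extra fixed cost: 22. Net change = 22 − 254 = -232.
(Totals: 792 → 560.)

Yes — net change −232 (cost falls by 232).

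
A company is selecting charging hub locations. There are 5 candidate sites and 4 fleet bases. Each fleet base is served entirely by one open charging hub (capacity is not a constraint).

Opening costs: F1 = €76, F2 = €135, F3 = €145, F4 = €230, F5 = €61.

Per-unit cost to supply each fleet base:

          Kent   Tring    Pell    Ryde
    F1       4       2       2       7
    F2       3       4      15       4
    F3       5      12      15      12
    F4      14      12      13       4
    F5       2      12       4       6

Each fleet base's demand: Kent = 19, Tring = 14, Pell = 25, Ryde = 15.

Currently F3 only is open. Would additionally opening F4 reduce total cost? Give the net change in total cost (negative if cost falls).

No — net change +60 (cost rises by 60).

Current service cost with {F3}: 818.
Adding F4: each fleet base re-picks its cheapest; new service cost 648, saving 170.
Extra fixed cost: 230. Net change = 230 − 170 = 60.
(Totals: 963 → 1023.)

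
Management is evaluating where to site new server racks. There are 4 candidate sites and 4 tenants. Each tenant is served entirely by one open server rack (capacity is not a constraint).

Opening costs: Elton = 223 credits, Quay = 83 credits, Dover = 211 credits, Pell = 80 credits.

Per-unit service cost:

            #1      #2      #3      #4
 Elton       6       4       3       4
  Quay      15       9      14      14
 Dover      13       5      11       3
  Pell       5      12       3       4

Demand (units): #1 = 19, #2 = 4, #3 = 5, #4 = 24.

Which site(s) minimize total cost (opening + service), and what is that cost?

For any fixed open set, each tenant goes to its cheapest open site; total = fixed + service.
{Pell}: #1→Pell 5·19=95, #2→Pell 12·4=48, #3→Pell 3·5=15, #4→Pell 4·24=96. Service 254; fixed 80; total 334.
{Quay, Pell}: service 242 + fixed 163 = 405
{Elton}: service 241 + fixed 223 = 464
{Elton, Quay, Dover, Pell}: service 198 + fixed 597 = 795
No other subset beats 334.

Open Pell only; minimum total cost 334.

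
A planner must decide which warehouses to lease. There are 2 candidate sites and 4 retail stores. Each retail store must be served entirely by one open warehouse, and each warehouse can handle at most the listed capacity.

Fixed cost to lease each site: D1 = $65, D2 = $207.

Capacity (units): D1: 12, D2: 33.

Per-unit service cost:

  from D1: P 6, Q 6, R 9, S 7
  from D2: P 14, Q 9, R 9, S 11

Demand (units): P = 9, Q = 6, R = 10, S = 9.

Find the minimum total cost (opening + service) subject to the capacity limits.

Open {D1, D2}: P→D1 6·9=54, Q→D2 9·6=54, R→D2 9·10=90, S→D2 11·9=99.
Loads: D1 carries 9/12, D2 carries 25/33. Service 297; fixed 272; total 569.
Next best feasible plan costs 605.

Minimum total cost: 569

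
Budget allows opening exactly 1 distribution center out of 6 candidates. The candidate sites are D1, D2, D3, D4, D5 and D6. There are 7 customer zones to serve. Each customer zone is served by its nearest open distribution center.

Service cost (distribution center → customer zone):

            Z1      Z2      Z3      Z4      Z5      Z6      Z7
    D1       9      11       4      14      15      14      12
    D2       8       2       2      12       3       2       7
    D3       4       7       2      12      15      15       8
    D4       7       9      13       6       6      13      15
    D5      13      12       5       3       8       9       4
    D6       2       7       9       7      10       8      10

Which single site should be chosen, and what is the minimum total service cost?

Choose D2 only; total service cost 36.

With exactly 1 open, each customer zone uses its cheapest among the chosen.
{D2}: Z1→D2 8, Z2→D2 2, Z3→D2 2, Z4→D2 12, Z5→D2 3, Z6→D2 2, Z7→D2 7. Service cost 36.
{D6}: service cost 53
{D5}: service cost 54
Among all 6 size-1 choices, {D2} is lowest.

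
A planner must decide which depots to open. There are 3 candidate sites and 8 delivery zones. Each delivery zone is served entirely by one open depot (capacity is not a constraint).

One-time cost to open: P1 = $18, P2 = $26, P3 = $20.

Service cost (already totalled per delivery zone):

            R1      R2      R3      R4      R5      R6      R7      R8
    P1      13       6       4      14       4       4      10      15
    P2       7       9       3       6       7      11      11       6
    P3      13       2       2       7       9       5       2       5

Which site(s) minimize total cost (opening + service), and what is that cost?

Open P3 only; minimum total cost 65.

For any fixed open set, each delivery zone goes to its cheapest open site; total = fixed + service.
{P3}: R1→P3 13, R2→P3 2, R3→P3 2, R4→P3 7, R5→P3 9, R6→P3 5, R7→P3 2, R8→P3 5. Service 45; fixed 20; total 65.
{P1, P3}: service 39 + fixed 38 = 77
{P2, P3}: R1→P2 7, R2→P3 2, R3→P3 2, R4→P2 6, R5→P2 7, R6→P3 5, R7→P3 2, R8→P3 5. Service 36; fixed 46; total 82.
{P1, P2, P3}: R1→P2 7, R2→P3 2, R3→P3 2, R4→P2 6, R5→P1 4, R6→P1 4, R7→P3 2, R8→P3 5. Service 32; fixed 64; total 96.
(All 7 nonempty subsets were checked; P3 only is lowest.)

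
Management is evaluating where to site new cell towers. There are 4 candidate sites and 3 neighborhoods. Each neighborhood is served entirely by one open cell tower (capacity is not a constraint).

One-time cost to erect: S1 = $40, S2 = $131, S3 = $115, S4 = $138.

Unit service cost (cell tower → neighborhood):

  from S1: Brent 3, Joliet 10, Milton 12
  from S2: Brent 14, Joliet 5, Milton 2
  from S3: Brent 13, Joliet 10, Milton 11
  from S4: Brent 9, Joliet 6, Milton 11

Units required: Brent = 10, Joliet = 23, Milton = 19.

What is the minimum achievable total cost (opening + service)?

Minimum total cost: 354

For any fixed open set, each neighborhood goes to its cheapest open site; total = fixed + service.
{S1, S2}: Brent→S1 3·10=30, Joliet→S2 5·23=115, Milton→S2 2·19=38. Service 183; fixed 171; total 354.
{S2}: service 293 + fixed 131 = 424
{S1, S2, S3}: Brent→S1 3·10=30, Joliet→S2 5·23=115, Milton→S2 2·19=38. Service 183; fixed 286; total 469.
{S1, S2, S3, S4}: Brent→S1 3·10=30, Joliet→S2 5·23=115, Milton→S2 2·19=38. Service 183; fixed 424; total 607.
(All 15 nonempty subsets were checked; S1 and S2 is lowest.)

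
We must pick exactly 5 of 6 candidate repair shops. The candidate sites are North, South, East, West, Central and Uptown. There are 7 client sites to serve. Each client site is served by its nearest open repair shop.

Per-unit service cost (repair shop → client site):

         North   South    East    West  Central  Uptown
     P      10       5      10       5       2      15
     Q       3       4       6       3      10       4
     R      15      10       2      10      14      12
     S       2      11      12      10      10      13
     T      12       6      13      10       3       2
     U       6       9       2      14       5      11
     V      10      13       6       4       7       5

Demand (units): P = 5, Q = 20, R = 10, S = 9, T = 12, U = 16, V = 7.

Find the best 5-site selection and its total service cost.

Choose North, East, West, Central and Uptown; total service cost 192.

With exactly 5 open, each client site uses its cheapest among the chosen.
{North, East, West, Central, Uptown}: P→Central 2·5=10, Q→North 3·20=60, R→East 2·10=20, S→North 2·9=18, T→Uptown 2·12=24, U→East 2·16=32, V→West 4·7=28. Service cost 192.
{North, South, East, Central, Uptown}: service cost 199
{North, South, East, West, Central}: service cost 204
Among all 6 size-5 choices, {North, East, West, Central, Uptown} is lowest.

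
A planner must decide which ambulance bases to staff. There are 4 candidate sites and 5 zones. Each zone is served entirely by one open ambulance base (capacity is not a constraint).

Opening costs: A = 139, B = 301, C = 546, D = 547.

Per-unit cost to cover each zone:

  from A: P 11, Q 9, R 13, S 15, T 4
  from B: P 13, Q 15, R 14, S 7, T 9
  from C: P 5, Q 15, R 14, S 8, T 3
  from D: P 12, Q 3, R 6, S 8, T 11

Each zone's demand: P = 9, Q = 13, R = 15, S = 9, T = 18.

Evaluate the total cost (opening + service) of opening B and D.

Each zone is assigned to its cheapest site among the open ones.
{B, D}: P→D 12·9=108, Q→D 3·13=39, R→D 6·15=90, S→B 7·9=63, T→B 9·18=162. Service 462; fixed 848; total 1310.

Total cost: 1310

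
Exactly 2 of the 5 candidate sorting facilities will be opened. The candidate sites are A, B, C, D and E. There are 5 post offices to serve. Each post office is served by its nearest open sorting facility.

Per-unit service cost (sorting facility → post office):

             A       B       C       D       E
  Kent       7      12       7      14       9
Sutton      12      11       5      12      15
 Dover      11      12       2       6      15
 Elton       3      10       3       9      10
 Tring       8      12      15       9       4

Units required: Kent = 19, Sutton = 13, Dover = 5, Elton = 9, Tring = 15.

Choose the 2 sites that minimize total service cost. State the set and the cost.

With exactly 2 open, each post office uses its cheapest among the chosen.
{C, E}: Kent→C 7·19=133, Sutton→C 5·13=65, Dover→C 2·5=10, Elton→C 3·9=27, Tring→E 4·15=60. Service cost 295.
{A, C}: service cost 355
{C, D}: service cost 370
Among all 10 size-2 choices, {C, E} is lowest.

Choose C and E; total service cost 295.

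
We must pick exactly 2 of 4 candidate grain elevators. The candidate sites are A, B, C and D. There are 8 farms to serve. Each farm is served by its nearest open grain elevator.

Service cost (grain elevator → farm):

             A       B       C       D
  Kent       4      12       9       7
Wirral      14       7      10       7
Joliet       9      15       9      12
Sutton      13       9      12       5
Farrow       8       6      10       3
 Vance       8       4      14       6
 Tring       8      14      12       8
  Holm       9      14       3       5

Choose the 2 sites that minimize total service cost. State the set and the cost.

Choose A and D; total service cost 47.

With exactly 2 open, each farm uses its cheapest among the chosen.
{A, D}: Kent→A 4, Wirral→D 7, Joliet→A 9, Sutton→D 5, Farrow→D 3, Vance→D 6, Tring→A 8, Holm→D 5. Service cost 47.
{C, D}: service cost 48
{B, D}: service cost 51
Among all 6 size-2 choices, {A, D} is lowest.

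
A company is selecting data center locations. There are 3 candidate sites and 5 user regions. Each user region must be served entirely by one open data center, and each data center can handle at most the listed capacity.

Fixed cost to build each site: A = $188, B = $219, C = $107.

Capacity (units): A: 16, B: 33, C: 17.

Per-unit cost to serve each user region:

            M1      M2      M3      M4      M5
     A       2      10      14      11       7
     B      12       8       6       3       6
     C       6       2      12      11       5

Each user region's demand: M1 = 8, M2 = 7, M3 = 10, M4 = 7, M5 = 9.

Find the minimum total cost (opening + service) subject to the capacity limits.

Open {B, C}: M1→C 6·8=48, M2→C 2·7=14, M3→B 6·10=60, M4→B 3·7=21, M5→B 6·9=54.
Loads: B carries 26/33, C carries 15/17. Service 197; fixed 326; total 523.
Next best feasible plan costs 556.

Minimum total cost: 523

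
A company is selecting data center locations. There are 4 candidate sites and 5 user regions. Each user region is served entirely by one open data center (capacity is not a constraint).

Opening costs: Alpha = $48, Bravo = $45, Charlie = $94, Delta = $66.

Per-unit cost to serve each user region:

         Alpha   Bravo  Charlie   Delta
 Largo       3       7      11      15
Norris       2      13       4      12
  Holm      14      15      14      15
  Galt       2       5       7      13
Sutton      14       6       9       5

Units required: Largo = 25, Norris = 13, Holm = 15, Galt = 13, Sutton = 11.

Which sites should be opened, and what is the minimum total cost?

For any fixed open set, each user region goes to its cheapest open site; total = fixed + service.
{Alpha, Bravo}: Largo→Alpha 3·25=75, Norris→Alpha 2·13=26, Holm→Alpha 14·15=210, Galt→Alpha 2·13=26, Sutton→Bravo 6·11=66. Service 403; fixed 93; total 496.
{Alpha, Delta}: service 392 + fixed 114 = 506
{Alpha}: service 491 + fixed 48 = 539
{Alpha, Bravo, Charlie, Delta}: Largo→Alpha 3·25=75, Norris→Alpha 2·13=26, Holm→Alpha 14·15=210, Galt→Alpha 2·13=26, Sutton→Delta 5·11=55. Service 392; fixed 253; total 645.
No other subset beats 496.

Open Alpha and Bravo; minimum total cost 496.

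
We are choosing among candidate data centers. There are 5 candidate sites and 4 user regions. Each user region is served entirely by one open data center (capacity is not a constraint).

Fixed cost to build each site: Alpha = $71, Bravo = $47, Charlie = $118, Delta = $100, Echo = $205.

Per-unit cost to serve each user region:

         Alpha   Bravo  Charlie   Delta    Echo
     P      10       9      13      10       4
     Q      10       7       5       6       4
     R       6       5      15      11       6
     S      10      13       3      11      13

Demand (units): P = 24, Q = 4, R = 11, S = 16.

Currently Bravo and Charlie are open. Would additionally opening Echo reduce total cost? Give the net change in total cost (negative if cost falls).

Current service cost with {Bravo, Charlie}: 339.
Adding Echo: each user region re-picks its cheapest; new service cost 215, saving 124.
Extra fixed cost: 205. Net change = 205 − 124 = 81.
(Totals: 504 → 585.)

No — net change +81 (cost rises by 81).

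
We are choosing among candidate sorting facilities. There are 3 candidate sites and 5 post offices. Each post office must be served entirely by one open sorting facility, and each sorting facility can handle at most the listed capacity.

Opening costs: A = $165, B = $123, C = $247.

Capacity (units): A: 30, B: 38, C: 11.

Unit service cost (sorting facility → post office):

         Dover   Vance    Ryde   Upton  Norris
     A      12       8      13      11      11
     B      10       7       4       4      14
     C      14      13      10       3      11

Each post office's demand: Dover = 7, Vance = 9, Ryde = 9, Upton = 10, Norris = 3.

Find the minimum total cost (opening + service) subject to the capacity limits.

Open {B}: Dover→B 10·7=70, Vance→B 7·9=63, Ryde→B 4·9=36, Upton→B 4·10=40, Norris→B 14·3=42.
Loads: B carries 38/38. Service 251; fixed 123; total 374.
Next best feasible plan costs 530.

Minimum total cost: 374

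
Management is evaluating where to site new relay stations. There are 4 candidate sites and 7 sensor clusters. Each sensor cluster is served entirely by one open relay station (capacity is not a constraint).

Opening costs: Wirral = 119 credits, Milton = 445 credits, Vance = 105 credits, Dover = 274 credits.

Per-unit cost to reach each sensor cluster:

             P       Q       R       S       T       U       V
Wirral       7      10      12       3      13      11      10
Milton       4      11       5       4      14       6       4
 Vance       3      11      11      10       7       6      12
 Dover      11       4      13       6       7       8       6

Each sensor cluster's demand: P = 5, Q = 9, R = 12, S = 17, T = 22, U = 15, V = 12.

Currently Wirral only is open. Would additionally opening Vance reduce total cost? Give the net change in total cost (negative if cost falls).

Current service cost with {Wirral}: 891.
Adding Vance: each sensor cluster re-picks its cheapest; new service cost 652, saving 239.
Extra fixed cost: 105. Net change = 105 − 239 = -134.
(Totals: 1010 → 876.)

Yes — net change −134 (cost falls by 134).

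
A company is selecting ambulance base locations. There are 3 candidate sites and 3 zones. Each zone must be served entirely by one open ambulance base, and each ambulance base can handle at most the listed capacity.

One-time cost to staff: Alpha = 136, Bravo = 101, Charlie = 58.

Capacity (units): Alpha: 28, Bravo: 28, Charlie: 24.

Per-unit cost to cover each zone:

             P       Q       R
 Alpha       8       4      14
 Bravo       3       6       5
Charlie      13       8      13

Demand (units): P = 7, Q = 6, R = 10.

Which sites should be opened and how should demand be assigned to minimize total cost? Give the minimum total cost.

Minimum total cost: 208

Open {Bravo}: P→Bravo 3·7=21, Q→Bravo 6·6=36, R→Bravo 5·10=50.
Loads: Bravo carries 23/28. Service 107; fixed 101; total 208.
Next best feasible plan costs 266.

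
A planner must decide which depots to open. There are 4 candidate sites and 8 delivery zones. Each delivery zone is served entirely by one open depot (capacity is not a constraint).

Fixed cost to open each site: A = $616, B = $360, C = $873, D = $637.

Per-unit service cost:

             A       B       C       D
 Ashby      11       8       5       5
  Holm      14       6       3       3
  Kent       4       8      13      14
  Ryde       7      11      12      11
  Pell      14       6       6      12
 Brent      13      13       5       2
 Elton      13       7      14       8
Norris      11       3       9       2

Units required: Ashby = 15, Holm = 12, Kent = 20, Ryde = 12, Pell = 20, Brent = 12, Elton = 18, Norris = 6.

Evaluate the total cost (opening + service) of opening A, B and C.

Total cost: 2448

Each delivery zone is assigned to its cheapest site among the open ones.
{A, B, C}: Ashby→C 5·15=75, Holm→C 3·12=36, Kent→A 4·20=80, Ryde→A 7·12=84, Pell→B 6·20=120, Brent→C 5·12=60, Elton→B 7·18=126, Norris→B 3·6=18. Service 599; fixed 1849; total 2448.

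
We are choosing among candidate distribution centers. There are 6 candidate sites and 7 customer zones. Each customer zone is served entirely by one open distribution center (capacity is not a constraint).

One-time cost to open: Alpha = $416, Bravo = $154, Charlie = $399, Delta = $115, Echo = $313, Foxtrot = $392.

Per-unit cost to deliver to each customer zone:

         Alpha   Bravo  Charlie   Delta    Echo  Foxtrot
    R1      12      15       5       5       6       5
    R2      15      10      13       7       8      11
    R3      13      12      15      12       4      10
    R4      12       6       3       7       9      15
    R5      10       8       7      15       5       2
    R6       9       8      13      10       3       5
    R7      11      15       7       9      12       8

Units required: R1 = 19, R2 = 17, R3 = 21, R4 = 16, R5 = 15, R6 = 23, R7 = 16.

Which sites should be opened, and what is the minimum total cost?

For any fixed open set, each customer zone goes to its cheapest open site; total = fixed + service.
{Delta, Echo}: R1→Delta 5·19=95, R2→Delta 7·17=119, R3→Echo 4·21=84, R4→Delta 7·16=112, R5→Echo 5·15=75, R6→Echo 3·23=69, R7→Delta 9·16=144. Service 698; fixed 428; total 1126.
{Echo}: service 814 + fixed 313 = 1127
{Bravo, Echo}: service 766 + fixed 467 = 1233
{Alpha, Bravo, Charlie, Delta, Echo, Foxtrot}: R1→Charlie 5·19=95, R2→Delta 7·17=119, R3→Echo 4·21=84, R4→Charlie 3·16=48, R5→Foxtrot 2·15=30, R6→Echo 3·23=69, R7→Charlie 7·16=112. Service 557; fixed 1789; total 2346.
No other subset beats 1126.

Open Delta and Echo; minimum total cost 1126.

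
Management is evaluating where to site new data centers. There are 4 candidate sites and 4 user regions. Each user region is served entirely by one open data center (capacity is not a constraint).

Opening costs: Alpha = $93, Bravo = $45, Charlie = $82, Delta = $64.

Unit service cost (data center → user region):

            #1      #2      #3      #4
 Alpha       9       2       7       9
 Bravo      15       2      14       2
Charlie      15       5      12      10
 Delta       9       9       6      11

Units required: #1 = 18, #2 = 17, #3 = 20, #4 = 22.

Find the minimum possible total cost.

Minimum total cost: 469

For any fixed open set, each user region goes to its cheapest open site; total = fixed + service.
{Bravo, Delta}: #1→Delta 9·18=162, #2→Bravo 2·17=34, #3→Delta 6·20=120, #4→Bravo 2·22=44. Service 360; fixed 109; total 469.
{Alpha, Bravo}: service 380 + fixed 138 = 518
{Bravo, Charlie, Delta}: #1→Delta 9·18=162, #2→Bravo 2·17=34, #3→Delta 6·20=120, #4→Bravo 2·22=44. Service 360; fixed 191; total 551.
{Alpha, Bravo, Charlie, Delta}: #1→Alpha 9·18=162, #2→Alpha 2·17=34, #3→Delta 6·20=120, #4→Bravo 2·22=44. Service 360; fixed 284; total 644.
(All 15 nonempty subsets were checked; Bravo and Delta is lowest.)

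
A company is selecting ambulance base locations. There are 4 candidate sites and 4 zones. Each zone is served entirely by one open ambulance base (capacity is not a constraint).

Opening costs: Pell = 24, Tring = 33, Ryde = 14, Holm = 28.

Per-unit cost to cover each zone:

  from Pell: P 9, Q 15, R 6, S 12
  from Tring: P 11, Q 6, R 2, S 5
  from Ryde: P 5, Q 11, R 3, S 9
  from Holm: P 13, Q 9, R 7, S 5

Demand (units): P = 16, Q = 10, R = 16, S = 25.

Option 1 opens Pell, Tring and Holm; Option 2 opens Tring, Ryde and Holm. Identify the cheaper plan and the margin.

Option 2 is cheaper by 74.

Option 1: {Pell, Tring, Holm}: P→Pell 9·16=144, Q→Tring 6·10=60, R→Tring 2·16=32, S→Tring 5·25=125. Service 361; fixed 85; total 446.
Option 2: {Tring, Ryde, Holm}: P→Ryde 5·16=80, Q→Tring 6·10=60, R→Tring 2·16=32, S→Tring 5·25=125. Service 297; fixed 75; total 372.
Difference: |446 − 372| = 74.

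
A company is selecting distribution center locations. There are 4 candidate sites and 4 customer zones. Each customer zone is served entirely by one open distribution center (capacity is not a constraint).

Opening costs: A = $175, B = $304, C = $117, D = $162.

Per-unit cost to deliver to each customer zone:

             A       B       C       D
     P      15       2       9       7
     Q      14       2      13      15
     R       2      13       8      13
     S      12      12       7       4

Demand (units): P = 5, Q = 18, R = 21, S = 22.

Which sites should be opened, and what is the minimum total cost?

For any fixed open set, each customer zone goes to its cheapest open site; total = fixed + service.
{C}: P→C 9·5=45, Q→C 13·18=234, R→C 8·21=168, S→C 7·22=154. Service 601; fixed 117; total 718.
{A, D}: service 417 + fixed 337 = 754
{A, C}: service 475 + fixed 292 = 767
{A, B, C, D}: service 176 + fixed 758 = 934
No other subset beats 718.

Open C only; minimum total cost 718.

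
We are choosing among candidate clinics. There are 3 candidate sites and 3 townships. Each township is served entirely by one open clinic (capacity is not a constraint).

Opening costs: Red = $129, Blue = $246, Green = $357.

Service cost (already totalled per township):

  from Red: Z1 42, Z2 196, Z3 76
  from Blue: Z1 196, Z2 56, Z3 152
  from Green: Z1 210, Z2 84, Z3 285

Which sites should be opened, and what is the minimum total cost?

Open Red only; minimum total cost 443.

For any fixed open set, each township goes to its cheapest open site; total = fixed + service.
{Red}: Z1→Red 42, Z2→Red 196, Z3→Red 76. Service 314; fixed 129; total 443.
{Red, Blue}: Z1→Red 42, Z2→Blue 56, Z3→Red 76. Service 174; fixed 375; total 549.
{Blue}: service 404 + fixed 246 = 650
{Red, Blue, Green}: service 174 + fixed 732 = 906
(All 7 nonempty subsets were checked; Red only is lowest.)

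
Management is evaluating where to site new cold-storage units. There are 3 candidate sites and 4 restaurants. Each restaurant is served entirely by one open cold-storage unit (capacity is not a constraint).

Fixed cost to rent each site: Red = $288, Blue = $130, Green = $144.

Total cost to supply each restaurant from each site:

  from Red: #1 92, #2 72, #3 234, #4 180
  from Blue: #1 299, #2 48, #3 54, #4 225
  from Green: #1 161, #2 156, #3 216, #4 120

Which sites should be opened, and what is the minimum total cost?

For any fixed open set, each restaurant goes to its cheapest open site; total = fixed + service.
{Blue, Green}: #1→Green 161, #2→Blue 48, #3→Blue 54, #4→Green 120. Service 383; fixed 274; total 657.
{Blue}: service 626 + fixed 130 = 756
{Red, Blue}: service 374 + fixed 418 = 792
{Red, Blue, Green}: service 314 + fixed 562 = 876
No other subset beats 657.

Open Blue and Green; minimum total cost 657.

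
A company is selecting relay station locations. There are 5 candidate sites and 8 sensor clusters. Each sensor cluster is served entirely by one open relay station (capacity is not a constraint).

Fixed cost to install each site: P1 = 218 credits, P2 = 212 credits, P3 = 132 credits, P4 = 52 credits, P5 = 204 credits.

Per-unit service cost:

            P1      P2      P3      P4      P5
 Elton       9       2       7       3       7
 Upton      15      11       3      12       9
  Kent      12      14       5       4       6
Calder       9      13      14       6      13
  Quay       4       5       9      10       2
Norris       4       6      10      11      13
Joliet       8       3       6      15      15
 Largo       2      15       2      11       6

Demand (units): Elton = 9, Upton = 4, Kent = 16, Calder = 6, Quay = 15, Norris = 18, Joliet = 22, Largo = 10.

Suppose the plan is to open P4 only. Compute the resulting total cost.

Each sensor cluster is assigned to its cheapest site among the open ones.
{P4}: Elton→P4 3·9=27, Upton→P4 12·4=48, Kent→P4 4·16=64, Calder→P4 6·6=36, Quay→P4 10·15=150, Norris→P4 11·18=198, Joliet→P4 15·22=330, Largo→P4 11·10=110. Service 963; fixed 52; total 1015.

Total cost: 1015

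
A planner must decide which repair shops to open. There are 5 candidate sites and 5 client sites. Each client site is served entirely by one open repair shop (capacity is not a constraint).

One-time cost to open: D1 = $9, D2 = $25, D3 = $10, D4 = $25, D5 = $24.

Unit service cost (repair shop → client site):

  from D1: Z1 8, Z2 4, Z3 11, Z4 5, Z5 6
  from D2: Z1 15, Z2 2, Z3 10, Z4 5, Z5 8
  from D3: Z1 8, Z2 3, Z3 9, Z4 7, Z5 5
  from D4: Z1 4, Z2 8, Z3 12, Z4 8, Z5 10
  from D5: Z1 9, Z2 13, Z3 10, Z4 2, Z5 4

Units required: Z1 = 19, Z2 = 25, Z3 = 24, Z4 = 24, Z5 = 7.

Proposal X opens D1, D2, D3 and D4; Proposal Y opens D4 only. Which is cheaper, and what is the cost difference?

Proposal X: {D1, D2, D3, D4}: Z1→D4 4·19=76, Z2→D2 2·25=50, Z3→D3 9·24=216, Z4→D1 5·24=120, Z5→D3 5·7=35. Service 497; fixed 69; total 566.
Proposal Y: {D4}: Z1→D4 4·19=76, Z2→D4 8·25=200, Z3→D4 12·24=288, Z4→D4 8·24=192, Z5→D4 10·7=70. Service 826; fixed 25; total 851.
Difference: |566 − 851| = 285.

Proposal X is cheaper by 285.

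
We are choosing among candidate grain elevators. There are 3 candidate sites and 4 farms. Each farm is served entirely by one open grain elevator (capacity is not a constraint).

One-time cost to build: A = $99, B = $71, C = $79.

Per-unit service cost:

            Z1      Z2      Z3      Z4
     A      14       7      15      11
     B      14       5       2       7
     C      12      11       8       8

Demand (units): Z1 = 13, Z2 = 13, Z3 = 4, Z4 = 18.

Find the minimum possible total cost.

Minimum total cost: 452

For any fixed open set, each farm goes to its cheapest open site; total = fixed + service.
{B}: Z1→B 14·13=182, Z2→B 5·13=65, Z3→B 2·4=8, Z4→B 7·18=126. Service 381; fixed 71; total 452.
{B, C}: service 355 + fixed 150 = 505
{A, B}: service 381 + fixed 170 = 551
{A, B, C}: Z1→C 12·13=156, Z2→B 5·13=65, Z3→B 2·4=8, Z4→B 7·18=126. Service 355; fixed 249; total 604.
(All 7 nonempty subsets were checked; B only is lowest.)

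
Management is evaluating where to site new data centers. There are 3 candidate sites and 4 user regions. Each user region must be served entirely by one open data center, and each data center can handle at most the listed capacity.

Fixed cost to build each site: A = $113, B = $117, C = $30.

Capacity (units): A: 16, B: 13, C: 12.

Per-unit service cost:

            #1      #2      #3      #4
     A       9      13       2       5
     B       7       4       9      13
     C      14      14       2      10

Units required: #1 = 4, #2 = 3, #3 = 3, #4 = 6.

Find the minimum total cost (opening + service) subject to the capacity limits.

Open {A}: #1→A 9·4=36, #2→A 13·3=39, #3→A 2·3=6, #4→A 5·6=30.
Loads: A carries 16/16. Service 111; fixed 113; total 224.
Next best feasible plan costs 253.

Minimum total cost: 224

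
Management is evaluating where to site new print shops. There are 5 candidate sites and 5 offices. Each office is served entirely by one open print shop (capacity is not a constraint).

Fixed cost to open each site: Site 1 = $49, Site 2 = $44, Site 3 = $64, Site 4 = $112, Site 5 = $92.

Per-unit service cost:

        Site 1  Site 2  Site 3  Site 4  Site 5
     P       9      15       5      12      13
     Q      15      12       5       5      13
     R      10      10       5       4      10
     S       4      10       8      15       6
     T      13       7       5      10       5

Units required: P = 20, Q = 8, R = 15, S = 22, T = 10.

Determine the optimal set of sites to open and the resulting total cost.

For any fixed open set, each office goes to its cheapest open site; total = fixed + service.
{Site 1, Site 3}: P→Site 3 5·20=100, Q→Site 3 5·8=40, R→Site 3 5·15=75, S→Site 1 4·22=88, T→Site 3 5·10=50. Service 353; fixed 113; total 466.
{Site 3}: service 441 + fixed 64 = 505
{Site 1, Site 2, Site 3}: service 353 + fixed 157 = 510
{Site 1, Site 2, Site 3, Site 4, Site 5}: service 338 + fixed 361 = 699
No other subset beats 466.

Open Site 1 and Site 3; minimum total cost 466.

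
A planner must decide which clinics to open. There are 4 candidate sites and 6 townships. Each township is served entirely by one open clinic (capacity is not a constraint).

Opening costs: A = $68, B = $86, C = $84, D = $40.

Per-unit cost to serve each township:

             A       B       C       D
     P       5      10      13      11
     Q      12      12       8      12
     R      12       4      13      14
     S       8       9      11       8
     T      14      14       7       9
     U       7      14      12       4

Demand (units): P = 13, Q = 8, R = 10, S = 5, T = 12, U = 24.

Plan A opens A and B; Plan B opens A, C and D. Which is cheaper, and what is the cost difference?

Plan B is cheaper by 70.

Plan A: {A, B}: P→A 5·13=65, Q→A 12·8=96, R→B 4·10=40, S→A 8·5=40, T→A 14·12=168, U→A 7·24=168. Service 577; fixed 154; total 731.
Plan B: {A, C, D}: P→A 5·13=65, Q→C 8·8=64, R→A 12·10=120, S→A 8·5=40, T→C 7·12=84, U→D 4·24=96. Service 469; fixed 192; total 661.
Difference: |731 − 661| = 70.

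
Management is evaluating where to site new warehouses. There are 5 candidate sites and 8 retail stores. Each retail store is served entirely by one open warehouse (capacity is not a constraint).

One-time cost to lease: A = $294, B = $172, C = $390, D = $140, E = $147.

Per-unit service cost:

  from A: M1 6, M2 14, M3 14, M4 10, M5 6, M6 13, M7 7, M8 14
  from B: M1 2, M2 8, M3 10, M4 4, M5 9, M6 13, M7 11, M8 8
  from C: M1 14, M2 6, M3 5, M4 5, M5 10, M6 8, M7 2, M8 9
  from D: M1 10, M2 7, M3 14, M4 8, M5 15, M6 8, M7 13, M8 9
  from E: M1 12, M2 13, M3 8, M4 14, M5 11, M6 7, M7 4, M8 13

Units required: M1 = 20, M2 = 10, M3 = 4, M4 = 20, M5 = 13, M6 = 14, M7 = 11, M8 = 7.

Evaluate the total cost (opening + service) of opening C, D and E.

Each retail store is assigned to its cheapest site among the open ones.
{C, D, E}: M1→D 10·20=200, M2→C 6·10=60, M3→C 5·4=20, M4→C 5·20=100, M5→C 10·13=130, M6→E 7·14=98, M7→C 2·11=22, M8→C 9·7=63. Service 693; fixed 677; total 1370.

Total cost: 1370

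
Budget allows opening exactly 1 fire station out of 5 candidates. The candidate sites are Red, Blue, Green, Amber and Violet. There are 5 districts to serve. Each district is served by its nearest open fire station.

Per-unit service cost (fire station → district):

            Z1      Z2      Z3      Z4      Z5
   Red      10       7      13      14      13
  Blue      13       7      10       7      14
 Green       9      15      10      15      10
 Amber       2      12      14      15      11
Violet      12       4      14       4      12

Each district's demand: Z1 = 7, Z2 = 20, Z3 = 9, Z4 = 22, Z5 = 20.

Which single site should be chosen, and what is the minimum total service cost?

With exactly 1 open, each district uses its cheapest among the chosen.
{Violet}: Z1→Violet 12·7=84, Z2→Violet 4·20=80, Z3→Violet 14·9=126, Z4→Violet 4·22=88, Z5→Violet 12·20=240. Service cost 618.
{Blue}: service cost 755
{Red}: service cost 895
Among all 5 size-1 choices, {Violet} is lowest.

Choose Violet only; total service cost 618.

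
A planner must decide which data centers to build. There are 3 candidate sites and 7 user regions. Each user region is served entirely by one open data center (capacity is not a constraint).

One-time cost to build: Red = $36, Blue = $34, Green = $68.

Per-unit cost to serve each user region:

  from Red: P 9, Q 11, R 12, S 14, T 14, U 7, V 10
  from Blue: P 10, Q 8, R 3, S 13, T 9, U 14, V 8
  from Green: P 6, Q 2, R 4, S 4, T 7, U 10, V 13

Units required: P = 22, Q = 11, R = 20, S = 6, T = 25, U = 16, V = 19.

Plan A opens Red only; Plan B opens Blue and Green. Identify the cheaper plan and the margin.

Plan B is cheaper by 504.

Plan A: {Red}: P→Red 9·22=198, Q→Red 11·11=121, R→Red 12·20=240, S→Red 14·6=84, T→Red 14·25=350, U→Red 7·16=112, V→Red 10·19=190. Service 1295; fixed 36; total 1331.
Plan B: {Blue, Green}: P→Green 6·22=132, Q→Green 2·11=22, R→Blue 3·20=60, S→Green 4·6=24, T→Green 7·25=175, U→Green 10·16=160, V→Blue 8·19=152. Service 725; fixed 102; total 827.
Difference: |1331 − 827| = 504.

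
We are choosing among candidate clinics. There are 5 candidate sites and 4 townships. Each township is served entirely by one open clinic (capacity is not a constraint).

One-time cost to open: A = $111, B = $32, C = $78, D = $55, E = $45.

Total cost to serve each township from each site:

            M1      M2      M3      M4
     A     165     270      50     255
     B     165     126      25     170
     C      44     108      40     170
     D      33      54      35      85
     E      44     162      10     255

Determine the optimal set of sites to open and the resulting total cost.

For any fixed open set, each township goes to its cheapest open site; total = fixed + service.
{D}: M1→D 33, M2→D 54, M3→D 35, M4→D 85. Service 207; fixed 55; total 262.
{D, E}: service 182 + fixed 100 = 282
{B, D}: M1→D 33, M2→D 54, M3→B 25, M4→D 85. Service 197; fixed 87; total 284.
{A, B, C, D, E}: service 182 + fixed 321 = 503
No other subset beats 262.

Open D only; minimum total cost 262.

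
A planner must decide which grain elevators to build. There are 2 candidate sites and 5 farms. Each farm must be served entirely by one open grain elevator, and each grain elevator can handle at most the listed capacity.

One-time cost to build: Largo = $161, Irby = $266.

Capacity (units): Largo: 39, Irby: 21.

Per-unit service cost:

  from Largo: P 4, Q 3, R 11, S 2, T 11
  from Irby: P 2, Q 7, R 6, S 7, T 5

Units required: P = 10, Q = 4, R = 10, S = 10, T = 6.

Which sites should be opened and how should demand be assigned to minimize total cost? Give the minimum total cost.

Open {Largo, Irby}: P→Largo 4·10=40, Q→Largo 3·4=12, R→Irby 6·10=60, S→Largo 2·10=20, T→Irby 5·6=30.
Loads: Largo carries 24/39, Irby carries 16/21. Service 162; fixed 427; total 589.
Next best feasible plan costs 605.

Minimum total cost: 589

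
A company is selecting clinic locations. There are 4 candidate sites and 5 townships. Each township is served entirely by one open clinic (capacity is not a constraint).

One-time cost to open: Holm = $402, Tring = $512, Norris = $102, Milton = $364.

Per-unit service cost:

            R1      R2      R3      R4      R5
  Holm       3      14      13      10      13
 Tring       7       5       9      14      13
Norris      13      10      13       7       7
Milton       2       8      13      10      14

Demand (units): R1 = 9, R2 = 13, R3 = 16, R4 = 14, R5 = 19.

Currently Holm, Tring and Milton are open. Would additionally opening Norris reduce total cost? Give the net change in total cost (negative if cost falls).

Yes — net change −54 (cost falls by 54).

Current service cost with {Holm, Tring, Milton}: 614.
Adding Norris: each township re-picks its cheapest; new service cost 458, saving 156.
Extra fixed cost: 102. Net change = 102 − 156 = -54.
(Totals: 1892 → 1838.)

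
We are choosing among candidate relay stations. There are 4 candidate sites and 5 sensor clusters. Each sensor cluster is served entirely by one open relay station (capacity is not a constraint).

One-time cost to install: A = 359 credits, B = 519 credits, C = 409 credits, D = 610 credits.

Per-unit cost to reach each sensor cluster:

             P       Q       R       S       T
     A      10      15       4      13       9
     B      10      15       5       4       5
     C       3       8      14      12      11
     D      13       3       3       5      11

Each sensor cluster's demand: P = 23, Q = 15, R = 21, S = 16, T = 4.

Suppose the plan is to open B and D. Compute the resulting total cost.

Each sensor cluster is assigned to its cheapest site among the open ones.
{B, D}: P→B 10·23=230, Q→D 3·15=45, R→D 3·21=63, S→B 4·16=64, T→B 5·4=20. Service 422; fixed 1129; total 1551.

Total cost: 1551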